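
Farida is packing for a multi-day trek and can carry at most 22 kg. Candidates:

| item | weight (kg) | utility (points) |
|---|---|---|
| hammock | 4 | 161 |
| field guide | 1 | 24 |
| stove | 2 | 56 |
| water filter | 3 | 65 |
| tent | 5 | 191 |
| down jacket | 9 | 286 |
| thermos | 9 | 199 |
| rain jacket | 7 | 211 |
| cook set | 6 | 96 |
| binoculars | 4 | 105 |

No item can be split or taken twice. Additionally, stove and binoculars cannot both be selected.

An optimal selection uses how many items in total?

4

The maximum utility within 22 kg is 743.
One optimal bundle: hammock + tent + down jacket + binoculars (22 kg).
All optima have 4 items.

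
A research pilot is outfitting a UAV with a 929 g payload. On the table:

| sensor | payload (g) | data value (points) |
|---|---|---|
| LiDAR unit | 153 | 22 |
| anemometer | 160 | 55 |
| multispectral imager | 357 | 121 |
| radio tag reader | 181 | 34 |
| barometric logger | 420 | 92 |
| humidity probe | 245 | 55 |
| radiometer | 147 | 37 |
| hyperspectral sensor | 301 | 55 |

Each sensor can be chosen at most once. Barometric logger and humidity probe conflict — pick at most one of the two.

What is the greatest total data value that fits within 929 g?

268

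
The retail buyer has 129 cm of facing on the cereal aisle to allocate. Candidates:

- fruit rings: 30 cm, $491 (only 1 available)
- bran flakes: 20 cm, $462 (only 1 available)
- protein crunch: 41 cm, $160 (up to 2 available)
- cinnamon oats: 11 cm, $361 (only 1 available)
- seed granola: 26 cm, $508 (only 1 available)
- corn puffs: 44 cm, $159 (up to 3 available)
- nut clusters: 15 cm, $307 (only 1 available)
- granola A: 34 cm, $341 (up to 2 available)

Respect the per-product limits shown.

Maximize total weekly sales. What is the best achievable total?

2163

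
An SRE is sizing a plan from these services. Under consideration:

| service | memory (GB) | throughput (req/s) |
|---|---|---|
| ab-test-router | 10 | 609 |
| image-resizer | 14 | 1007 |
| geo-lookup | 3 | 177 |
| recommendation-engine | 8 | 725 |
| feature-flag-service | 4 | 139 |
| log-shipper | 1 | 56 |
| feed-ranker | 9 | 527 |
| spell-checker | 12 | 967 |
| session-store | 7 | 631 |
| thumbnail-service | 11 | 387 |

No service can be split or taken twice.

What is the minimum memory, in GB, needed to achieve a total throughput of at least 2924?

Look for the lowest-memory combination reaching 2924.
Taking ab-test-router + recommendation-engine + spell-checker + session-store gives 2932 (≥ 2924) for 37 GB.
Below 37 GB the best achievable stays under 2924.

37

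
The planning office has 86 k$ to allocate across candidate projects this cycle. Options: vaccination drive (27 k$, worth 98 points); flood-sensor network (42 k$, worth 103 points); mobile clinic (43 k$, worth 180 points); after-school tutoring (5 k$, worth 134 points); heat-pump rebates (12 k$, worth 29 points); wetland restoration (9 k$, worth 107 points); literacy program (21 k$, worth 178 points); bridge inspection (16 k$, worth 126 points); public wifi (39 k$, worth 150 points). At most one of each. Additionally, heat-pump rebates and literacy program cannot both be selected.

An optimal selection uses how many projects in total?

5

Best achievable projected impact is 643.
One optimal bundle: vaccination drive + after-school tutoring + wetland restoration + literacy program + bridge inspection (78 k$).
All optima have 5 projects.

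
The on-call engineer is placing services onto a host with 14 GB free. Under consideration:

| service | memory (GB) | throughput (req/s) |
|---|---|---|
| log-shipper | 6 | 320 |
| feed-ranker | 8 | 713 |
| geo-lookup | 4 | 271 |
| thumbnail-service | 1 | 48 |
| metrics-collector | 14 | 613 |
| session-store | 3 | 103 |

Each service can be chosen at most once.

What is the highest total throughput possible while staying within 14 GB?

By throughput per GB: feed-ranker 89.12, geo-lookup 67.75, log-shipper 53.33 lead.
Taking the top-ratio services first gives feed-ranker + geo-lookup + thumbnail-service for 1032 (13 GB).
The 5 GB tied up in geo-lookup and thumbnail-service is better spent on log-shipper — total rises to 1033 (14 GB).
An exhaustive check of the 64 subsets confirms 1033.

1033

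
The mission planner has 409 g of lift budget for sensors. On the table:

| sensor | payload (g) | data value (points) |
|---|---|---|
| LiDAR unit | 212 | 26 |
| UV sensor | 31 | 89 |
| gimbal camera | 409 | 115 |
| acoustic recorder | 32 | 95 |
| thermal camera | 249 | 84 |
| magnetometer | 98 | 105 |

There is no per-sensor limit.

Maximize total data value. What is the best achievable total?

1193

Filling by ratio: 12×acoustic recorder for 1140, with 25 g left unused.
Replace 6×acoustic recorder with 7×UV sensor: the trade gains 53 net, giving 1193 at 409 g.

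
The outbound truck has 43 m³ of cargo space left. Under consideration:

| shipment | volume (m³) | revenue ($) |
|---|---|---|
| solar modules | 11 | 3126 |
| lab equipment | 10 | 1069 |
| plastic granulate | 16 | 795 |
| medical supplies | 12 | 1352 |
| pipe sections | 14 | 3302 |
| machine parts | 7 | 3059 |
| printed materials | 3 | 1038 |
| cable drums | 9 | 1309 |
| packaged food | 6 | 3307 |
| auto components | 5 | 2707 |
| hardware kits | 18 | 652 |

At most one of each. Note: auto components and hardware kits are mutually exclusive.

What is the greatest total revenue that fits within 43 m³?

15501

By revenue per m³: packaged food 551.17, auto components 541.40, machine parts 437.00 lead.
Filling by ratio: solar modules + machine parts + printed materials + cable drums + packaged food + auto components for 14546, with 2 m³ left unused.
The 12 m³ tied up in printed materials and cable drums is better spent on pipe sections — total rises to 15501 (43 m³).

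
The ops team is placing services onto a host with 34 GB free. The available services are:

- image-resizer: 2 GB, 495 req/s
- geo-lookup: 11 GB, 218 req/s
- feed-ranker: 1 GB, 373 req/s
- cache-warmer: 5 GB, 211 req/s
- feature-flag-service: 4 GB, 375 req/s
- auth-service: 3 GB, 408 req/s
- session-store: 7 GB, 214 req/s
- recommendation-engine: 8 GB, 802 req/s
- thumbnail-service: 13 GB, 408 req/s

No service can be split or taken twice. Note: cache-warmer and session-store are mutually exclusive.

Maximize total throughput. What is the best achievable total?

2882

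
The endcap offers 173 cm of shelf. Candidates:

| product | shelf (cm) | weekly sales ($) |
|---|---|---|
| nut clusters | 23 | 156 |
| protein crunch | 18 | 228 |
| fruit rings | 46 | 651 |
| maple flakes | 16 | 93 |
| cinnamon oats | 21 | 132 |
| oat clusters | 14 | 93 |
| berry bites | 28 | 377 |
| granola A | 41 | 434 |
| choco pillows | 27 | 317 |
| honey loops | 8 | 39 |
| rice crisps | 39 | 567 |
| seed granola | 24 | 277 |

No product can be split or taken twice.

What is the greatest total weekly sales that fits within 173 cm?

Greedy by ratio would take protein crunch + fruit rings + oat clusters + berry bites + choco pillows + rice crisps: 172 cm used, total 2233.
The 41 cm tied up in oat clusters and choco pillows is better spent on granola A — total rises to 2257 (172 cm).
The closest alternative, protein crunch + fruit rings + oat clusters + berry bites + choco pillows + rice crisps, reaches only 2233.

2257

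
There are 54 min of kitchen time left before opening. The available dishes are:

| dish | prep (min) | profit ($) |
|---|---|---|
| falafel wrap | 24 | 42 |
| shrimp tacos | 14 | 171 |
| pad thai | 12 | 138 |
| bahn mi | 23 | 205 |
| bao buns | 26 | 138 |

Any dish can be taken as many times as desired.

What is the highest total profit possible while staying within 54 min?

651

Best packing: 3×shrimp tacos + pad thai — 54 min, 651 total.
Nothing else within 54 min beats 651.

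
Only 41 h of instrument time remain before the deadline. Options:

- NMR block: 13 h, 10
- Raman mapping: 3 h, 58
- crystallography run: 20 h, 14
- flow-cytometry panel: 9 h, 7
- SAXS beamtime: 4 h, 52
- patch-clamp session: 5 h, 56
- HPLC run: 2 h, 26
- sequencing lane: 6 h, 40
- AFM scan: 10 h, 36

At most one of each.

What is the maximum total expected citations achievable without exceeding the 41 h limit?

Taking Raman mapping + flow-cytometry panel + SAXS beamtime + patch-clamp session + HPLC run + sequencing lane + AFM scan: 39 h used, 275 in expected citations.
The spare 2 h is too small for any remaining experiment, and no exchange beats 275.

275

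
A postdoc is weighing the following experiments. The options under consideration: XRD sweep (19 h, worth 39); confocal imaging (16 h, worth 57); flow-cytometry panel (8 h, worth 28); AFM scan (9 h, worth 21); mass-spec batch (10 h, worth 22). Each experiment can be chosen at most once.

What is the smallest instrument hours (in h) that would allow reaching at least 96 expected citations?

Need the lightest bundle worth ≥ 96.
confocal imaging + flow-cytometry panel + AFM scan reaches 106 using 33 h.
No combination under 33 h hits 96.

33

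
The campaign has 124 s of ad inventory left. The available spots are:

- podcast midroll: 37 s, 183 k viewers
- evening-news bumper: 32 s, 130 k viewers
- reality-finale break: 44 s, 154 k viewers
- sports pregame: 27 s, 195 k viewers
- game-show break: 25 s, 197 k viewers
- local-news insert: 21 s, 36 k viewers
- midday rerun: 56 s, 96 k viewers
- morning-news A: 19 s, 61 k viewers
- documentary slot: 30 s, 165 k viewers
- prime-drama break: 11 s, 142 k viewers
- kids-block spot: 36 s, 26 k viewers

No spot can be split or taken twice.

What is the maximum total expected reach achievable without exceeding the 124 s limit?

778

Density check — prime-drama break 12.91, game-show break 7.88, sports pregame 7.22 are the best per s.
Taking the top-ratio spots first gives sports pregame + game-show break + morning-news A + documentary slot + prime-drama break for 760 (112 s).
Dropping documentary slot frees 30 s; slotting in podcast midroll (37 s) lifts the total to 778 at 119 s.
Next best is sports pregame + game-show break + morning-news A + documentary slot + prime-drama break at 760 (112 s) — short by 18.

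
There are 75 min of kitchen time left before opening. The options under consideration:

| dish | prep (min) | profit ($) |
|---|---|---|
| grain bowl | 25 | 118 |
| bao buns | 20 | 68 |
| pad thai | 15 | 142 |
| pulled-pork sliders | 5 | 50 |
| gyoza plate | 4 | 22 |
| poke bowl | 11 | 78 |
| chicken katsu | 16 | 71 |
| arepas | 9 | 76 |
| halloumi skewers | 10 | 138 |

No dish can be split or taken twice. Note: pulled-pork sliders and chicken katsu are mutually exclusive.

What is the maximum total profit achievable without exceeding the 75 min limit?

602

Grain bowl + pad thai + pulled-pork sliders + poke bowl + arepas + halloumi skewers uses 75 of the 75 min and totals 602.
No other feasible combination exceeds 602.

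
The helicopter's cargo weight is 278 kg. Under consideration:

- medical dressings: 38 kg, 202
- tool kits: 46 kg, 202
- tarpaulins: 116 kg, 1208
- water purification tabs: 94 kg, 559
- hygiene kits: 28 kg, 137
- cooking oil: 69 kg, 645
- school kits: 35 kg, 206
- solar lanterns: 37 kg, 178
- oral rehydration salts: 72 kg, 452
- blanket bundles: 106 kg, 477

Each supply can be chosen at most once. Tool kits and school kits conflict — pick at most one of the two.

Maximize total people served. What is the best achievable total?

2305

Taking tarpaulins + cooking oil + oral rehydration salts: 257 kg used, 2305 in people served.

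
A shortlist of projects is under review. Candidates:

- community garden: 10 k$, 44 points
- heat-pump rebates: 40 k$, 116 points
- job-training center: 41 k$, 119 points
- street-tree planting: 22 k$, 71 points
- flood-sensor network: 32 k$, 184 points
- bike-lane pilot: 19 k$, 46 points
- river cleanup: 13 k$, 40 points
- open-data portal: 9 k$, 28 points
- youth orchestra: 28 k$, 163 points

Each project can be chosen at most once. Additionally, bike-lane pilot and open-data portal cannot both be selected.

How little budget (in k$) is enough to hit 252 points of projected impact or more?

Minimise k$ subject to total projected impact ≥ 252.
community garden + flood-sensor network + open-data portal: 256 projected impact at 51 k$.
No combination under 51 k$ hits 252.

51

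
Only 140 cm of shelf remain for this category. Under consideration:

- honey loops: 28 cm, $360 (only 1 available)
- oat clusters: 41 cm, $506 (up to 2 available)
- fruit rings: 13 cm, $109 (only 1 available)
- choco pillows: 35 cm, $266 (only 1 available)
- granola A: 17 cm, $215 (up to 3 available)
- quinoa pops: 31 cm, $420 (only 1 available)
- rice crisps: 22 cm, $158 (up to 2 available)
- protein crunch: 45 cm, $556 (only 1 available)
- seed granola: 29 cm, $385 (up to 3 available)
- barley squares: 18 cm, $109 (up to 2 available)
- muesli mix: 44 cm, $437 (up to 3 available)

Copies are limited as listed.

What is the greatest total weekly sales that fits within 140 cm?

By weekly sales per cm: quinoa pops 13.55, seed granola 13.28, honey loops 12.86 lead.
Taking the top-ratio products first gives granola A + quinoa pops + 3×seed granola for 1790 (135 cm).
Dropping seed granola frees 29 cm; slotting in 2×granola A (34 cm) lifts the total to 1835 at 140 cm.
No other feasible combination exceeds 1835.

1835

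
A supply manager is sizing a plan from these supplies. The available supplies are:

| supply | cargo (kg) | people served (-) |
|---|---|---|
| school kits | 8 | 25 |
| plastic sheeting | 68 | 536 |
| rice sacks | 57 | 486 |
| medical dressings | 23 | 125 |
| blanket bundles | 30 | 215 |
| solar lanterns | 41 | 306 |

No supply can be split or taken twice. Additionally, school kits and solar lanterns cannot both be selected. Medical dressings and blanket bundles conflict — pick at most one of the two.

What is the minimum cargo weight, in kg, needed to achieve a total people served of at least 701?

87

Look for the lowest-cargo combination reaching 701.
rice sacks + blanket bundles: 701 people served at 87 kg.
Below 87 kg the best achievable stays under 701.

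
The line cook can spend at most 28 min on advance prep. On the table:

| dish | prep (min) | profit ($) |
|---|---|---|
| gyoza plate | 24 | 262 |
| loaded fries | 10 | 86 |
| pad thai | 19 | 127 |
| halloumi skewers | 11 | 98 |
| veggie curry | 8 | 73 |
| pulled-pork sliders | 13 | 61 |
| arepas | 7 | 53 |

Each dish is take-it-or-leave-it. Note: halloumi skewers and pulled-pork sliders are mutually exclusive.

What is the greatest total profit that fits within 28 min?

Taking gyoza plate: 24 min used, 262 in profit.
Next best is loaded fries + halloumi skewers + arepas at 237 (28 min) — short by 25.

262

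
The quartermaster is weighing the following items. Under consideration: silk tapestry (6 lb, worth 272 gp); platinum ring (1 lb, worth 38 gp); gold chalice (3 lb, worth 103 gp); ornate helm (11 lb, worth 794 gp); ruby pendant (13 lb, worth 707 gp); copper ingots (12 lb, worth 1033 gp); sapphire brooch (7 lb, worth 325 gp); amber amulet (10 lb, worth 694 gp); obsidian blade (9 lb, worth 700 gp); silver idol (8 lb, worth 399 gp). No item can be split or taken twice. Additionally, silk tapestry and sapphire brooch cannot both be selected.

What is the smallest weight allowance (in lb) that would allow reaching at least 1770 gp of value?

22

Minimise lb subject to total value ≥ 1770.
platinum ring + copper ingots + obsidian blade: 1771 value at 22 lb.
No combination under 22 lb hits 1770.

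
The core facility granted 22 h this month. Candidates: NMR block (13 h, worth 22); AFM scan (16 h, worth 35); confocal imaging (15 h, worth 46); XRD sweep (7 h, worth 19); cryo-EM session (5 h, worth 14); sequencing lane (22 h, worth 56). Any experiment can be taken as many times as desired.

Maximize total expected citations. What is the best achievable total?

Ranking by ratio (expected citations/h): confocal imaging 3.07, cryo-EM session 2.80, XRD sweep 2.71, sequencing lane 2.55.
Greedy by ratio would take confocal imaging + cryo-EM session: 20 h used, total 60.
Replace cryo-EM session with XRD sweep: the trade gains 5 net, giving 65 at 22 h.

65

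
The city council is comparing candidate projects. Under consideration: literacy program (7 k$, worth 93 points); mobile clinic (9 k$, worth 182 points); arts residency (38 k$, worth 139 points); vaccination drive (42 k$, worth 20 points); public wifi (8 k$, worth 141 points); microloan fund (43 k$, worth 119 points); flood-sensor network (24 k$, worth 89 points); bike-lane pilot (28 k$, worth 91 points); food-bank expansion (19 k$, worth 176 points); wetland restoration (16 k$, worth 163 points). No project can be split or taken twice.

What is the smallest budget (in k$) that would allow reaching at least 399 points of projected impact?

24

Look for the lowest-budget combination reaching 399.
literacy program + mobile clinic + public wifi: 416 projected impact at 24 k$.
Below 24 k$ the best achievable stays under 399.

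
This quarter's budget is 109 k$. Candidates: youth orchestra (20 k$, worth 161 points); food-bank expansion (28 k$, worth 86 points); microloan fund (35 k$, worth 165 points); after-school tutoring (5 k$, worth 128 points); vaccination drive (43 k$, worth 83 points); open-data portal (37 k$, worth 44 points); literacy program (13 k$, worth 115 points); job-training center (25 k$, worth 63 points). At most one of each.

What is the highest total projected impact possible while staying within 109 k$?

655

Best packing: youth orchestra + food-bank expansion + microloan fund + after-school tutoring + literacy program — 101 k$, 655 total.
Runner-up youth orchestra + microloan fund + after-school tutoring + literacy program + job-training center tops out at 632.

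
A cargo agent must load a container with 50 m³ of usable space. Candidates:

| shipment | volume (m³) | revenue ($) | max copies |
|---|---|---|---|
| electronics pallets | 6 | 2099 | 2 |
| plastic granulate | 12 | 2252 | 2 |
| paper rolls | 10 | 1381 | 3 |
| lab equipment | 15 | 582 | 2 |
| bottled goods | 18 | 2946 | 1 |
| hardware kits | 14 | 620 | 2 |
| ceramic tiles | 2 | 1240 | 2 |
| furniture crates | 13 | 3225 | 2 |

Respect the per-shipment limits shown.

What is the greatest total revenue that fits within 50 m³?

13281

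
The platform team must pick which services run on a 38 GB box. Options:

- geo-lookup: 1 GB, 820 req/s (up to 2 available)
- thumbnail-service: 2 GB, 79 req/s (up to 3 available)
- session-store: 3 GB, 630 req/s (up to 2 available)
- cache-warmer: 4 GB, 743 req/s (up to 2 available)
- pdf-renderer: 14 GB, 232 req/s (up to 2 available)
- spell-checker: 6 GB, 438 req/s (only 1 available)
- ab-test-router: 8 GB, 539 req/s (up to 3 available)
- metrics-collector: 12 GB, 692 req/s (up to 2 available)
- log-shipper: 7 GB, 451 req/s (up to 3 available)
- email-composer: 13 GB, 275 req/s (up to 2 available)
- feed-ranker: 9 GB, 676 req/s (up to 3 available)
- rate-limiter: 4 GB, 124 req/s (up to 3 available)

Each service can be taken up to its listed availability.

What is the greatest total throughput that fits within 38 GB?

5951

Density check — geo-lookup 820.00, session-store 210.00, cache-warmer 185.75, feed-ranker 75.11 are the best per GB.
A density-first pass picks 2×geo-lookup + 2×thumbnail-service + 2×session-store + 2×cache-warmer + 2×feed-ranker — 5896 at 38 GB.
Dropping 2×thumbnail-service and feed-ranker frees 13 GB; slotting in spell-checker + log-shipper (13 GB) lifts the total to 5951 at 38 GB.
Nothing else within 38 GB beats 5951.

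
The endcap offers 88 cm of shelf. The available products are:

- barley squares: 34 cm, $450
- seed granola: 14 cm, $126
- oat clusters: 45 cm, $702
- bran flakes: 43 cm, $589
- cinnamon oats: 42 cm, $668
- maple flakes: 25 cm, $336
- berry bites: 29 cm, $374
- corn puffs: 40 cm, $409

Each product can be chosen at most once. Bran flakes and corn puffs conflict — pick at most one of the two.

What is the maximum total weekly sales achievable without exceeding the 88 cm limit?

1370

The ratio ordering already packs tightly: oat clusters + cinnamon oats, 87 cm, 1370.
Next best is oat clusters + bran flakes at 1291 (88 cm) — short by 79.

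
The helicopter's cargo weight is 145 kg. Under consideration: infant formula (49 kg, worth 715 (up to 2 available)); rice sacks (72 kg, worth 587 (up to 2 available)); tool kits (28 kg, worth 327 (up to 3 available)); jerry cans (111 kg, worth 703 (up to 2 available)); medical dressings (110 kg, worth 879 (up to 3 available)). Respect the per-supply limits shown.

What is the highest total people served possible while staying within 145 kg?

1757

Best packing: 2×infant formula + tool kits — 126 kg, 1757 total.
No other feasible combination exceeds 1757.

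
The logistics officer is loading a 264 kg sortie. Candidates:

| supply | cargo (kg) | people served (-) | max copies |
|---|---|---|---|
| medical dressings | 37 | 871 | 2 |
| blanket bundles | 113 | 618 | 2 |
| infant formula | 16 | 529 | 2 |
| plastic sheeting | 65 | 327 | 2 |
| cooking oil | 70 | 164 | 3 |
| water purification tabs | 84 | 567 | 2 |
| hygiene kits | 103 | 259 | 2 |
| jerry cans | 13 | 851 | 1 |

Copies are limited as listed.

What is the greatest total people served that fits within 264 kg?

4305

Ranking by ratio (people served/kg): jerry cans 65.46, infant formula 33.06, medical dressings 23.54, water purification tabs 6.75.
The ratio heuristic lands on 2×medical dressings + 2×infant formula + water purification tabs + jerry cans (4218) but leaves 61 kg idle.
Dropping water purification tabs frees 84 kg; slotting in 2×plastic sheeting (130 kg) lifts the total to 4305 at 249 kg.
The spare 15 kg is too small for any remaining supply, and no exchange beats 4305.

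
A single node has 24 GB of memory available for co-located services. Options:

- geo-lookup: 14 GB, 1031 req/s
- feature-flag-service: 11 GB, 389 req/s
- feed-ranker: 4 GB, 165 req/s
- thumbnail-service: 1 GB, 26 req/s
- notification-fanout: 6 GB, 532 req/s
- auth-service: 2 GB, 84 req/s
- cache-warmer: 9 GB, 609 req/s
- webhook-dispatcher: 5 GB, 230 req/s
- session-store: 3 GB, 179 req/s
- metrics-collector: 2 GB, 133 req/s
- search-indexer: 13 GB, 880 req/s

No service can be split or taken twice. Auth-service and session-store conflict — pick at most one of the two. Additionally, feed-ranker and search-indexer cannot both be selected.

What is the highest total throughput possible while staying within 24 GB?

1780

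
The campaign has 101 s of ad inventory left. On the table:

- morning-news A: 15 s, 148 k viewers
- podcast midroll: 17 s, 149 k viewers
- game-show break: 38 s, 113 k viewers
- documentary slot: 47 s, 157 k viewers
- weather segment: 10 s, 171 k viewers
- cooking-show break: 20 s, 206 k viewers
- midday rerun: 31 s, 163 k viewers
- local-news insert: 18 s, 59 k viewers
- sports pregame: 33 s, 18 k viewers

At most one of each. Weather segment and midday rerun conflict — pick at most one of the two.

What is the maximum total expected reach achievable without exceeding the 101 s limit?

787

Ranking by ratio (expected reach/s): weather segment 17.10, cooking-show break 10.30, morning-news A 9.87.
Morning-news A + podcast midroll + game-show break + weather segment + cooking-show break uses 100 of the 101 s and totals 787.
Next best is morning-news A + podcast midroll + weather segment + cooking-show break + local-news insert at 733 (80 s) — short by 54.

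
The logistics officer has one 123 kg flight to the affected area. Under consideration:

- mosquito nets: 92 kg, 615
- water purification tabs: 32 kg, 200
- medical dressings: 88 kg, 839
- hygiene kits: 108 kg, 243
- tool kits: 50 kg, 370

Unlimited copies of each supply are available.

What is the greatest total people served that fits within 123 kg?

Best packing: water purification tabs + medical dressings — 120 kg, 1039 total.
That's the maximum — no swap from here does better than 1039.

1039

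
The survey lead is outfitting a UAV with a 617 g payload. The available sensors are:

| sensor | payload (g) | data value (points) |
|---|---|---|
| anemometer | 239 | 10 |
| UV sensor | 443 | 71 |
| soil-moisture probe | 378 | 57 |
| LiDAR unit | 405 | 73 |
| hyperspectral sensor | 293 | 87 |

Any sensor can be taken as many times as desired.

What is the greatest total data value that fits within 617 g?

174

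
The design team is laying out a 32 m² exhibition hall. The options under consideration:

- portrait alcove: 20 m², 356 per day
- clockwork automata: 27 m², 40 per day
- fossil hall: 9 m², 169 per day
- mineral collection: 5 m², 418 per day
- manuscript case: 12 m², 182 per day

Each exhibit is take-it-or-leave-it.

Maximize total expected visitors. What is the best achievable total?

774

Density check — mineral collection 83.60, fossil hall 18.78, portrait alcove 17.80 are the best per m².
The ratio heuristic lands on fossil hall + mineral collection + manuscript case (769) but leaves 6 m² idle.
Dropping fossil hall and manuscript case frees 21 m²; slotting in portrait alcove (20 m²) lifts the total to 774 at 25 m².
Runner-up fossil hall + mineral collection + manuscript case tops out at 769.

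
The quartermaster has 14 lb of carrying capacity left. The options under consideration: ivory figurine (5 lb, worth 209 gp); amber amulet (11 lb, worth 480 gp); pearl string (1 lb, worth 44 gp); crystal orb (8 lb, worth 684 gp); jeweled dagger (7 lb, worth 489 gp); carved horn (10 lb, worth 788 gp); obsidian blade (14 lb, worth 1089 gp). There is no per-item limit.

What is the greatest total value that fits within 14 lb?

1089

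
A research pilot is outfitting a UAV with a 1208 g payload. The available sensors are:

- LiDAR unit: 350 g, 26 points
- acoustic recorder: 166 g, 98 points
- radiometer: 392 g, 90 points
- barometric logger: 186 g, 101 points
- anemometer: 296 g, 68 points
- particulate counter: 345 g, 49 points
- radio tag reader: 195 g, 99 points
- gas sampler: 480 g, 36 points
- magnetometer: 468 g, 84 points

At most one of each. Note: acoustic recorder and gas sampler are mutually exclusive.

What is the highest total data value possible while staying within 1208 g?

415

Acoustic recorder + barometric logger + anemometer + particulate counter + radio tag reader uses 1188 of the 1208 g and totals 415.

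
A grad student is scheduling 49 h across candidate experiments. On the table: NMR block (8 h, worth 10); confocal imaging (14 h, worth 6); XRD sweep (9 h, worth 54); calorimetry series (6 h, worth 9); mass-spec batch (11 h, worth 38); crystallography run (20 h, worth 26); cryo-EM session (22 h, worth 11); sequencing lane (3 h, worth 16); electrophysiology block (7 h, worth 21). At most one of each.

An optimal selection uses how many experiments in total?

Best achievable expected citations is 148.
For example NMR block + XRD sweep + calorimetry series + mass-spec batch + sequencing lane + electrophysiology block achieves it, using 44 h.
All optima have 6 experiments.

6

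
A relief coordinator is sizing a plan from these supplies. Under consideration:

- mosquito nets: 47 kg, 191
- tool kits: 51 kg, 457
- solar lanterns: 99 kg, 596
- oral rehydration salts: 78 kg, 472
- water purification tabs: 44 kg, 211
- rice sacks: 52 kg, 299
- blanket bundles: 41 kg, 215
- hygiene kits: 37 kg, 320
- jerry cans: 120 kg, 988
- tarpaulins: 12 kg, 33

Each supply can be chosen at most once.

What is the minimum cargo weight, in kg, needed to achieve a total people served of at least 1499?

Look for the lowest-cargo combination reaching 1499.
blanket bundles + hygiene kits + jerry cans: 1523 people served at 198 kg.
No combination under 198 kg hits 1499.

198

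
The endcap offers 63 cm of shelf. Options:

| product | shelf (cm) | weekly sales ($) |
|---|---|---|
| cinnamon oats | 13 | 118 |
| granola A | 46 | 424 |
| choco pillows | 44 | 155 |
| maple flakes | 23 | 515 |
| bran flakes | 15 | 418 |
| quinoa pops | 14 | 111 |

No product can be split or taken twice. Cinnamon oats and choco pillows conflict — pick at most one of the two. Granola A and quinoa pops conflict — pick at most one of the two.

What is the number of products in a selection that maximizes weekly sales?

Best achievable weekly sales is 1051.
One optimal bundle: cinnamon oats + maple flakes + bran flakes (51 cm).
Any selection reaching 1051 contains exactly 3 products.

3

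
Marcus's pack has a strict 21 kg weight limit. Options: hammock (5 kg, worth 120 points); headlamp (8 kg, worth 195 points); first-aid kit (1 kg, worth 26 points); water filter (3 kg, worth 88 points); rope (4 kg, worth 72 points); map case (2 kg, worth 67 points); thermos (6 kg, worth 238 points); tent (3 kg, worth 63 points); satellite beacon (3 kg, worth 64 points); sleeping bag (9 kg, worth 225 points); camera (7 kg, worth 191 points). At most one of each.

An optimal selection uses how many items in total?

5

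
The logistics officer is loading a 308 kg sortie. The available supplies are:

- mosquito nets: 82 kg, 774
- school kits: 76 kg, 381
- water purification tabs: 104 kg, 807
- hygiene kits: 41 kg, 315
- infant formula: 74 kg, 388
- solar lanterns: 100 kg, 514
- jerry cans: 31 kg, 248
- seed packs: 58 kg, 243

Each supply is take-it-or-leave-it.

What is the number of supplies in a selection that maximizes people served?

4

Best achievable people served is 2284.
One optimal bundle: mosquito nets + water purification tabs + hygiene kits + infant formula (301 kg).
Every optimal selection uses 4 supplies.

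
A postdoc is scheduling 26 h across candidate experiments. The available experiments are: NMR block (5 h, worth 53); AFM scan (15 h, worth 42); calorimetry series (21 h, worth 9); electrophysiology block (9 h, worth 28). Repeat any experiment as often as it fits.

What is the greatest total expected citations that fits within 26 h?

The ratio ordering already packs tightly: 5×NMR block, 25 h, 265.
Every other selection either busts 26 h or fails to beat 265.

265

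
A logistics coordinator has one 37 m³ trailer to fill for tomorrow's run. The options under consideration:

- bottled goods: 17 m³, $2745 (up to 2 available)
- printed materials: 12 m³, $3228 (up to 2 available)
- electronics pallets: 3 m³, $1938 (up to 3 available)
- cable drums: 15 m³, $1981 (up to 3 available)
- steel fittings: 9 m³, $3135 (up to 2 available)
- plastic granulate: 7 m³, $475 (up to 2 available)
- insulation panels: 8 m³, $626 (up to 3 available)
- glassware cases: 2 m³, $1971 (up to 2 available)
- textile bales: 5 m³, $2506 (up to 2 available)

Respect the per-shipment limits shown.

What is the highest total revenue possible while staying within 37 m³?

Greedy by ratio would take 3×electronics pallets + steel fittings + 2×glassware cases + 2×textile bales: 32 m³ used, total 17903.
Replace textile bales with steel fittings: the trade gains 629 net, giving 18532 at 36 m³.
The spare 1 m³ is too small for any remaining shipment, and no exchange beats 18532.

18532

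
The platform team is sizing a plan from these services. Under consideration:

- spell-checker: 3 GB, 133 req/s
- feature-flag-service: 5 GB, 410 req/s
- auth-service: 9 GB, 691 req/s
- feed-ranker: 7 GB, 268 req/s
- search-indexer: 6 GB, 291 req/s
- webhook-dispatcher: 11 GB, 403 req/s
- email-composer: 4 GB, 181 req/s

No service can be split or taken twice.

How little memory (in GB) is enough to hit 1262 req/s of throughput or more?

18

Need the lightest bundle worth ≥ 1262.
Taking feature-flag-service + auth-service + email-composer gives 1282 (≥ 1262) for 18 GB.
No combination under 18 GB hits 1262.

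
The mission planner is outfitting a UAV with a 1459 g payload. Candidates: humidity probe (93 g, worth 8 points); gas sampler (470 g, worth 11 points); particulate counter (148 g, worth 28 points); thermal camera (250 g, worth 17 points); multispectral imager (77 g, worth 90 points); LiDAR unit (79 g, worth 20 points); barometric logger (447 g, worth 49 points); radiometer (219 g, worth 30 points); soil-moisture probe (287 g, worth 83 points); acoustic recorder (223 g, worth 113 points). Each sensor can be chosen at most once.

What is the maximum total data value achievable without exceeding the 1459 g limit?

The ratio heuristic lands on humidity probe + particulate counter + thermal camera + multispectral imager + LiDAR unit + radiometer + soil-moisture probe + acoustic recorder (389) but leaves 83 g idle.
Dropping humidity probe and thermal camera and LiDAR unit frees 422 g; slotting in barometric logger (447 g) lifts the total to 393 at 1401 g.
That's the maximum — no swap from here does better than 393.

393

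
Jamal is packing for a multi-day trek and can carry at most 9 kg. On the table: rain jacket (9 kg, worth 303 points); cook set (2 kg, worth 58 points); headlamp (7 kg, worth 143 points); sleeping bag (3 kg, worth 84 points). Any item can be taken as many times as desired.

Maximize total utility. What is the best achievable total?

Density check — rain jacket 33.67, cook set 29.00, sleeping bag 28.00 are the best per kg.
Rain jacket uses 9 of the 9 kg and totals 303.
No other feasible combination exceeds 303.

303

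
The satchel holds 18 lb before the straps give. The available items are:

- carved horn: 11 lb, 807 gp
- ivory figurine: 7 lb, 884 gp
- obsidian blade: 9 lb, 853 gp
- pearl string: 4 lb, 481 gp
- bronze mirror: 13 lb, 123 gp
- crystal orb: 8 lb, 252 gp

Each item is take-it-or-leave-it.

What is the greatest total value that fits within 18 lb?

1737

The ratio heuristic lands on ivory figurine + pearl string (1365) but leaves 7 lb idle.
Replace pearl string with obsidian blade: the trade gains 372 net, giving 1737 at 16 lb.
The spare 2 lb is too small for any remaining item, and no exchange beats 1737.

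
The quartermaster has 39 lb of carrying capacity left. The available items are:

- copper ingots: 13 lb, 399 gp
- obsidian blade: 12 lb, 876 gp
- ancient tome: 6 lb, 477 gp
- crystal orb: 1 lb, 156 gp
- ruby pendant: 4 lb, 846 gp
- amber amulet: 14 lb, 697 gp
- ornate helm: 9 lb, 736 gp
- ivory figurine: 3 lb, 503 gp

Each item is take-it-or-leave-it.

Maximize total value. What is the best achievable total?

3594

By value per lb: ruby pendant 211.50, ivory figurine 167.67, crystal orb 156.00, ornate helm 81.78 lead.
Best packing: obsidian blade + ancient tome + crystal orb + ruby pendant + ornate helm + ivory figurine — 35 lb, 3594 total.
No other feasible combination exceeds 3594.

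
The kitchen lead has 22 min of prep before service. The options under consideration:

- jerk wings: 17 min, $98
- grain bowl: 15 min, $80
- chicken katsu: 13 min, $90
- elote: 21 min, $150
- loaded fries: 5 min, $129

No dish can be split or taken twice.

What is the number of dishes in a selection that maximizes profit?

Best achievable profit is 227.
One optimal bundle: jerk wings + loaded fries (22 min).
All optima have 2 dishes.

2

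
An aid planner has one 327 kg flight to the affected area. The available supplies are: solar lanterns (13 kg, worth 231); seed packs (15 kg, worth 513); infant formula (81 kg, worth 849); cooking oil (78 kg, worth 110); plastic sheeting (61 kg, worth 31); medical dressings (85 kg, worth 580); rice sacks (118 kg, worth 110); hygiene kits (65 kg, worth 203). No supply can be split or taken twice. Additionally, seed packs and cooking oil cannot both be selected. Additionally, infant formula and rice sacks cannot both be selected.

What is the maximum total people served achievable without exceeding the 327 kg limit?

Taking solar lanterns + seed packs + infant formula + plastic sheeting + medical dressings + hygiene kits: 320 kg used, 2407 in people served.
Nothing else feasible within 327 kg beats 2407.

2407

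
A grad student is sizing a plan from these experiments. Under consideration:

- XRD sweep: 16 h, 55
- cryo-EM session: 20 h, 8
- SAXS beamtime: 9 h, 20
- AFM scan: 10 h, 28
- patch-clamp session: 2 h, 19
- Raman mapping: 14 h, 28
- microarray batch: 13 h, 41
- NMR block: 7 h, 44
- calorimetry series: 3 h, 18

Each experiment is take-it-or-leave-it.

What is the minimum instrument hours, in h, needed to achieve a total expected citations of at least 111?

25

Look for the lowest-instrument combination reaching 111.
XRD sweep + patch-clamp session + NMR block: 118 expected citations at 25 h.
No combination under 25 h hits 111.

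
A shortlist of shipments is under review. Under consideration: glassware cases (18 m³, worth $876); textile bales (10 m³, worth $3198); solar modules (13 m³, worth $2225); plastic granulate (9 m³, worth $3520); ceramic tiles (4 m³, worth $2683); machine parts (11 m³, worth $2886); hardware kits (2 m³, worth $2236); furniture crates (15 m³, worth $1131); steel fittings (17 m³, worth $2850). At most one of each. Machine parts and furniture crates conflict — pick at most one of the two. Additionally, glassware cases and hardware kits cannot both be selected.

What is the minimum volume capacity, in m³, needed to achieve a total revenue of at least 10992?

25

Minimise m³ subject to total revenue ≥ 10992.
textile bales + plastic granulate + ceramic tiles + hardware kits: 11637 revenue at 25 m³.
Any bundle with less than 25 m³ falls short of 10992.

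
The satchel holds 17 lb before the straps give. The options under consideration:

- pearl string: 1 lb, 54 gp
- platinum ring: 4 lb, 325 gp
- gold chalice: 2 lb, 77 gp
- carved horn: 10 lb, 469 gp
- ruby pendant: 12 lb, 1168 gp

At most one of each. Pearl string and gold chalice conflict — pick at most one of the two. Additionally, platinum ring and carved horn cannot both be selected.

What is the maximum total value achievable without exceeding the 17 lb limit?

1547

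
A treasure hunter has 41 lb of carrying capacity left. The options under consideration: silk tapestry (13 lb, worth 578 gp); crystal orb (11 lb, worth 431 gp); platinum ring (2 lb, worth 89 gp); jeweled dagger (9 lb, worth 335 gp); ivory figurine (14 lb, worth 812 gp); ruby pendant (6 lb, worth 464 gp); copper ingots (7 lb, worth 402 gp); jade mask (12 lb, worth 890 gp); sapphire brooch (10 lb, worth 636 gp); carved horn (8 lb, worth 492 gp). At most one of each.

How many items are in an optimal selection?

4

Best achievable value is 2658.
ivory figurine + ruby pendant + jade mask + carved horn hits 2658 at 40 lb.
Every optimal selection uses 4 items.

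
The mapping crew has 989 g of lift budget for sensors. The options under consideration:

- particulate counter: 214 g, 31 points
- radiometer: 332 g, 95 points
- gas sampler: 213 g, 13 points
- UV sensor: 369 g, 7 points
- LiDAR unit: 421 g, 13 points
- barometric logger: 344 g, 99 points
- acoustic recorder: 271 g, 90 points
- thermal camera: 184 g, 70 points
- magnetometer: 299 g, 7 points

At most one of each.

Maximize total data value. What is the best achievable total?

Greedy by ratio would take barometric logger + acoustic recorder + thermal camera: 799 g used, total 259.
Dropping thermal camera frees 184 g; slotting in radiometer (332 g) lifts the total to 284 at 947 g.
The closest alternative, radiometer + barometric logger + thermal camera, reaches only 264.

284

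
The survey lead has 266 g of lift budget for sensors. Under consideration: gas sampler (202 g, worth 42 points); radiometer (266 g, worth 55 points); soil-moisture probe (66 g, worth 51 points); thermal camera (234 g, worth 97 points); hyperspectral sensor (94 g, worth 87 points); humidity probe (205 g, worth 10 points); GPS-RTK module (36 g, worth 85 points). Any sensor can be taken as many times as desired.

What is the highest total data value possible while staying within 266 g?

The ratio ordering already packs tightly: 7×GPS-RTK module, 252 g, 595.
No other feasible combination exceeds 595.

595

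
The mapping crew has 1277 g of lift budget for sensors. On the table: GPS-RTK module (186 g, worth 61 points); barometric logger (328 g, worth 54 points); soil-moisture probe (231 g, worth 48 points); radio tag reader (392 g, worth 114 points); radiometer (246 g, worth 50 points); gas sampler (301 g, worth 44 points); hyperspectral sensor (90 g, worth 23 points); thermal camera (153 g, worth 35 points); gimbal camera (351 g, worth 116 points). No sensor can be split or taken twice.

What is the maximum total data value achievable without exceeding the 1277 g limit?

364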